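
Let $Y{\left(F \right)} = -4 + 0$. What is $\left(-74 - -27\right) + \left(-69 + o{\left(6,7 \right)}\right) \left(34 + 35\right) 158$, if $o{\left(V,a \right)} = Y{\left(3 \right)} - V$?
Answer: $-861305$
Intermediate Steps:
$Y{\left(F \right)} = -4$
$o{\left(V,a \right)} = -4 - V$
$\left(-74 - -27\right) + \left(-69 + o{\left(6,7 \right)}\right) \left(34 + 35\right) 158 = \left(-74 - -27\right) + \left(-69 - 10\right) \left(34 + 35\right) 158 = \left(-74 + 27\right) + \left(-69 - 10\right) 69 \cdot 158 = -47 + \left(-69 - 10\right) 69 \cdot 158 = -47 + \left(-79\right) 69 \cdot 158 = -47 - 861258 = -861305$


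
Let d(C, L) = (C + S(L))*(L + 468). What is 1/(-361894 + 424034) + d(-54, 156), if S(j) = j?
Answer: 3955086721/62140 ≈ 63648.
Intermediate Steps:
d(C, L) = (468 + L)*(C + L) (d(C, L) = (C + L)*(L + 468) = (C + L)*(468 + L) = (468 + L)*(C + L))
1/(-361894 + 424034) + d(-54, 156) = 1/(-361894 + 424034) + (156² + 468*(-54) + 468*156 - 54*156) = 1/62140 + (24336 - 25272 + 73008 - 8424) = 1/62140 + 63648 = 3955086721/62140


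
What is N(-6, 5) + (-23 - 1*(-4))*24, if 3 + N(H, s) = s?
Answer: -454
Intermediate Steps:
N(H, s) = -3 + s
N(-6, 5) + (-23 - 1*(-4))*24 = (-3 + 5) + (-23 - 1*(-4))*24 = 2 + (-23 + 4)*24 = 2 - 19*24 = 2 - 456 = -454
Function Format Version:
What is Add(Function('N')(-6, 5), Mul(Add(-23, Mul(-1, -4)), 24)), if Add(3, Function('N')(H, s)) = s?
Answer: -454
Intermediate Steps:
Function('N')(H, s) = Add(-3, s)
Add(Function('N')(-6, 5), Mul(Add(-23, Mul(-1, -4)), 24)) = Add(Add(-3, 5), Mul(Add(-23, Mul(-1, -4)), 24)) = Add(2, Mul(Add(-23, 4), 24)) = Add(2, Mul(-19, 24)) = Add(2, -456) = -454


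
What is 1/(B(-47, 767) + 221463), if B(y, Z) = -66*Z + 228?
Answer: 1/171069 ≈ 5.8456e-6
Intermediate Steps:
B(y, Z) = 228 - 66*Z
1/(B(-47, 767) + 221463) = 1/((228 - 66*767) + 221463) = 1/((228 - 50622) + 221463) = 1/(-50394 + 221463) = 1/171069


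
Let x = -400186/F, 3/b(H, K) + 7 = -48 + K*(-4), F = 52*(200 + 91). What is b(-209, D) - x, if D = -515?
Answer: 401209163/15169830 ≈ 26.448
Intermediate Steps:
F = 15132 (F = 52*291 = 15132)
b(H, K) = 3/(-55 - 4*K) (b(H, K) = 3/(-7 + (-48 + K*(-4))) = 3/(-7 + (-48 - 4*K)) = 3/(-55 - 4*K))
x = -200093/7566 (x = -400186/15132 = -400186*1/15132 = -200093/7566 ≈ -26.446)
b(-209, D) - x = -3/(55 + 4*(-515)) - 1*(-200093/7566) = -3/(55 - 2060) + 200093/7566 = -3/(-2005) + 200093/7566 = -3*(-1/2005) + 200093/7566 = 3/2005 + 200093/7566 = 401209163/15169830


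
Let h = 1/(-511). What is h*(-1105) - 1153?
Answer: -588078/511 ≈ -1150.8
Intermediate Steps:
h = -1/511 ≈ -0.0019569
h*(-1105) - 1153 = -1/511*(-1105) - 1153 = 1105/511 - 1153 = -588078/511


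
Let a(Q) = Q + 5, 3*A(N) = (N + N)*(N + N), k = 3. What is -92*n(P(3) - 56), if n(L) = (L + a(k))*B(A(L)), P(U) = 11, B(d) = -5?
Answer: -17020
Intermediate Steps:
A(N) = 4*N**2/3 (A(N) = ((N + N)*(N + N))/3 = ((2*N)*(2*N))/3 = (4*N**2)/3 = 4*N**2/3)
a(Q) = 5 + Q
n(L) = -40 - 5*L (n(L) = (L + (5 + 3))*(-5) = (L + 8)*(-5) = (8 + L)*(-5) = -40 - 5*L)
-92*n(P(3) - 56) = -92*(-40 - 5*(11 - 56)) = -92*(-40 - 5*(-45)) = -92*(-40 + 225) = -92*185 = -17020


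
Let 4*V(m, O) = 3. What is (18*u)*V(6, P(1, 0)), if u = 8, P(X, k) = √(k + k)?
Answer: 108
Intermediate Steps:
P(X, k) = √2*√k (P(X, k) = √(2*k) = √2*√k)
V(m, O) = ¾ (V(m, O) = (¼)*3 = ¾)
(18*u)*V(6, P(1, 0)) = (18*8)*(¾) = 144*(¾) = 108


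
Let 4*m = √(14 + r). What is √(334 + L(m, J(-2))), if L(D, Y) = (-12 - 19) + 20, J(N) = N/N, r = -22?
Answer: √323 ≈ 17.972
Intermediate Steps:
J(N) = 1
m = I*√2/2 (m = √(14 - 22)/4 = √(-8)/4 = (2*I*√2)/4 = I*√2/2 ≈ 0.70711*I)
L(D, Y) = -11 (L(D, Y) = -31 + 20 = -11)
√(334 + L(m, J(-2))) = √(334 - 11) = √323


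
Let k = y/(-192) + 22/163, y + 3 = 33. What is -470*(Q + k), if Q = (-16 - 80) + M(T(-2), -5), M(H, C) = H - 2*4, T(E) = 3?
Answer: 123827845/2608 ≈ 47480.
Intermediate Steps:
M(H, C) = -8 + H (M(H, C) = H - 8 = -8 + H)
y = 30 (y = -3 + 33 = 30)
Q = -101 (Q = (-16 - 80) + (-8 + 3) = -96 - 5 = -101)
k = -111/5216 (k = 30/(-192) + 22/163 = 30*(-1/192) + 22*(1/163) = -5/32 + 22/163 = -111/5216 ≈ -0.021281)
-470*(Q + k) = -470*(-101 - 111/5216) = -470*(-526927/5216) = 123827845/2608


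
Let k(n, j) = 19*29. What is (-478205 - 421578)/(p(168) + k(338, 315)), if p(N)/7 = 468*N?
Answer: -39121/23953 ≈ -1.6332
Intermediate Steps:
p(N) = 3276*N (p(N) = 7*(468*N) = 3276*N)
k(n, j) = 551
(-478205 - 421578)/(p(168) + k(338, 315)) = (-478205 - 421578)/(3276*168 + 551) = -899783/(550368 + 551) = -899783/550919 = -899783*1/550919 = -39121/23953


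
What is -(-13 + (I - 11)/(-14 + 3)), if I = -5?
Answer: 127/11 ≈ 11.545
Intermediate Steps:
-(-13 + (I - 11)/(-14 + 3)) = -(-13 + (-5 - 11)/(-14 + 3)) = -(-13 - 16/(-11)) = -(-13 - 16*(-1/11)) = -(-13 + 16/11) = -1*(-127/11) = 127/11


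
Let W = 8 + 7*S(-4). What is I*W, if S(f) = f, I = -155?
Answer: 3100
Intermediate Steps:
W = -20 (W = 8 + 7*(-4) = 8 - 28 = -20)
I*W = -155*(-20) = 3100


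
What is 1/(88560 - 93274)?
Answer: -1/4714 ≈ -0.00021213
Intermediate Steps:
1/(88560 - 93274) = 1/(-4714) = -1/4714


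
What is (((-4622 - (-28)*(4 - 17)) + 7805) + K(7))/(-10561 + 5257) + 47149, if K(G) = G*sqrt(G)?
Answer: 250075477/5304 - 7*sqrt(7)/5304 ≈ 47148.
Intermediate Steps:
K(G) = G**(3/2)
(((-4622 - (-28)*(4 - 17)) + 7805) + K(7))/(-10561 + 5257) + 47149 = (((-4622 - (-28)*(4 - 17)) + 7805) + 7**(3/2))/(-10561 + 5257) + 47149 = (((-4622 - (-28)*(-13)) + 7805) + 7*sqrt(7))/(-5304) + 47149 = (((-4622 - 1*364) + 7805) + 7*sqrt(7))*(-1/5304) + 47149 = (((-4622 - 364) + 7805) + 7*sqrt(7))*(-1/5304) + 47149 = ((-4986 + 7805) + 7*sqrt(7))*(-1/5304) + 47149 = (2819 + 7*sqrt(7))*(-1/5304) + 47149 = (-2819/5304 - 7*sqrt(7)/5304) + 47149 = 250075477/5304 - 7*sqrt(7)/5304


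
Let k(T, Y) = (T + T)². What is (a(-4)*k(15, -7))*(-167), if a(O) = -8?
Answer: 1202400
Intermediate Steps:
k(T, Y) = 4*T² (k(T, Y) = (2*T)² = 4*T²)
(a(-4)*k(15, -7))*(-167) = -32*15²*(-167) = -32*225*(-167) = -8*900*(-167) = -7200*(-167) = 1202400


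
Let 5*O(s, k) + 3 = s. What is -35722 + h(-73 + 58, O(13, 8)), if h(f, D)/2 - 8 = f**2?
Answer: -35256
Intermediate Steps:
O(s, k) = -3/5 + s/5
h(f, D) = 16 + 2*f**2
-35722 + h(-73 + 58, O(13, 8)) = -35722 + (16 + 2*(-73 + 58)**2) = -35722 + (16 + 2*(-15)**2) = -35722 + (16 + 2*225) = -35722 + (16 + 450) = -35722 + 466 = -35256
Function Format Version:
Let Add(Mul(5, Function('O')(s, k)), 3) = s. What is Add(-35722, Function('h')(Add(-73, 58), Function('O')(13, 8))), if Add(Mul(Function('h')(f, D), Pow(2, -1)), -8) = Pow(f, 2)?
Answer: -35256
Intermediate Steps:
Function('O')(s, k) = Add(Rational(-3, 5), Mul(Rational(1, 5), s))
Function('h')(f, D) = Add(16, Mul(2, Pow(f, 2)))
Add(-35722, Function('h')(Add(-73, 58), Function('O')(13, 8))) = Add(-35722, Add(16, Mul(2, Pow(Add(-73, 58), 2)))) = Add(-35722, Add(16, Mul(2, Pow(-15, 2)))) = Add(-35722, Add(16, Mul(2, 225))) = Add(-35722, Add(16, 450)) = Add(-35722, 466) = -35256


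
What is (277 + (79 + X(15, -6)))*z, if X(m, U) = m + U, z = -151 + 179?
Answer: 10220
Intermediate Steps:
z = 28
X(m, U) = U + m
(277 + (79 + X(15, -6)))*z = (277 + (79 + (-6 + 15)))*28 = (277 + (79 + 9))*28 = (277 + 88)*28 = 365*28 = 10220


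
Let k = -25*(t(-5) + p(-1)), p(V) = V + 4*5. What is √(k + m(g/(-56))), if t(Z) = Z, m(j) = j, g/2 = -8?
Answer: 12*I*√119/7 ≈ 18.701*I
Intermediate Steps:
g = -16 (g = 2*(-8) = -16)
p(V) = 20 + V (p(V) = V + 20 = 20 + V)
k = -350 (k = -25*(-5 + (20 - 1)) = -25*(-5 + 19) = -25*14 = -350)
√(k + m(g/(-56))) = √(-350 - 16/(-56)) = √(-350 - 16*(-1/56)) = √(-350 + 2/7) = √(-2448/7) = 12*I*√119/7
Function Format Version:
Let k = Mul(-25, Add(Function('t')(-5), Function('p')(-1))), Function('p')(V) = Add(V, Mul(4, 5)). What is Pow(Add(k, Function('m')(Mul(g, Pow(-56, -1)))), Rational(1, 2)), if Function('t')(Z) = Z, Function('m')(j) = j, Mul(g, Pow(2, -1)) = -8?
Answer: Mul(Rational(12, 7), I, Pow(119, Rational(1, 2))) ≈ Mul(18.701, I)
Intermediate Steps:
g = -16 (g = Mul(2, -8) = -16)
Function('p')(V) = Add(20, V) (Function('p')(V) = Add(V, 20) = Add(20, V))
k = -350 (k = Mul(-25, Add(-5, Add(20, -1))) = Mul(-25, Add(-5, 19)) = Mul(-25, 14) = -350)
Pow(Add(k, Function('m')(Mul(g, Pow(-56, -1)))), Rational(1, 2)) = Pow(Add(-350, Mul(-16, Pow(-56, -1))), Rational(1, 2)) = Pow(Add(-350, Mul(-16, Rational(-1, 56))), Rational(1, 2)) = Pow(Add(-350, Rational(2, 7)), Rational(1, 2)) = Pow(Rational(-2448, 7), Rational(1, 2)) = Mul(Rational(12, 7), I, Pow(119, Rational(1, 2)))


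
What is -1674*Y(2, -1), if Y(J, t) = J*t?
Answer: 3348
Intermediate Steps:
-1674*Y(2, -1) = -3348*(-1) = -1674*(-2) = 3348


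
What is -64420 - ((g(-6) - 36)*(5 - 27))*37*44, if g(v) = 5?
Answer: -1174716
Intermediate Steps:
-64420 - ((g(-6) - 36)*(5 - 27))*37*44 = -64420 - ((5 - 36)*(5 - 27))*37*44 = -64420 - -31*(-22)*37*44 = -64420 - 682*37*44 = -64420 - 25234*44 = -64420 - 1*1110296 = -64420 - 1110296 = -1174716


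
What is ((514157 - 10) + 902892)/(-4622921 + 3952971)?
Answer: -1417039/669950 ≈ -2.1151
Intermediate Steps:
((514157 - 10) + 902892)/(-4622921 + 3952971) = (514147 + 902892)/(-669950) = 1417039*(-1/669950) = -1417039/669950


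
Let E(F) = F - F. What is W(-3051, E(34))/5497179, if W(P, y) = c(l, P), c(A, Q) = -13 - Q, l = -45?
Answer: 3038/5497179 ≈ 0.00055265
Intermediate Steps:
E(F) = 0
W(P, y) = -13 - P
W(-3051, E(34))/5497179 = (-13 - 1*(-3051))/5497179 = (-13 + 3051)*(1/5497179) = 3038*(1/5497179) = 3038/5497179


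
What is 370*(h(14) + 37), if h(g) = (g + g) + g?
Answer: 29230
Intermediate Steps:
h(g) = 3*g (h(g) = 2*g + g = 3*g)
370*(h(14) + 37) = 370*(3*14 + 37) = 370*(42 + 37) = 370*79 = 29230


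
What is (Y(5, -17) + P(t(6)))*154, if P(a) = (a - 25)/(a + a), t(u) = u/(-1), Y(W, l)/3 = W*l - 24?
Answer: -299761/6 ≈ -49960.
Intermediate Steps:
Y(W, l) = -72 + 3*W*l (Y(W, l) = 3*(W*l - 24) = 3*(-24 + W*l) = -72 + 3*W*l)
t(u) = -u (t(u) = u*(-1) = -u)
P(a) = (-25 + a)/(2*a) (P(a) = (-25 + a)/((2*a)) = (-25 + a)*(1/(2*a)) = (-25 + a)/(2*a))
(Y(5, -17) + P(t(6)))*154 = ((-72 + 3*5*(-17)) + (-25 - 1*6)/(2*((-1*6))))*154 = ((-72 - 255) + (½)*(-25 - 6)/(-6))*154 = (-327 + (½)*(-⅙)*(-31))*154 = (-327 + 31/12)*154 = -3893/12*154 = -299761/6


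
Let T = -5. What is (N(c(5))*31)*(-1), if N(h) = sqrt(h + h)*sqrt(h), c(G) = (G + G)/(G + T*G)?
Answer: 31*sqrt(2)/2 ≈ 21.920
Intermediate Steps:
c(G) = -1/2 (c(G) = (G + G)/(G - 5*G) = (2*G)/((-4*G)) = (2*G)*(-1/(4*G)) = -1/2)
N(h) = h*sqrt(2) (N(h) = sqrt(2*h)*sqrt(h) = (sqrt(2)*sqrt(h))*sqrt(h) = h*sqrt(2))
(N(c(5))*31)*(-1) = (-sqrt(2)/2*31)*(-1) = -31*sqrt(2)/2*(-1) = 31*sqrt(2)/2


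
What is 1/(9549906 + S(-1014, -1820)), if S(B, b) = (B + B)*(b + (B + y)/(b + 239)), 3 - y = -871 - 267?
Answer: 527/6978022234 ≈ 7.5523e-8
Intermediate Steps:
y = 1141 (y = 3 - (-871 - 267) = 3 - 1*(-1138) = 3 + 1138 = 1141)
S(B, b) = 2*B*(b + (1141 + B)/(239 + b)) (S(B, b) = (B + B)*(b + (B + 1141)/(b + 239)) = (2*B)*(b + (1141 + B)/(239 + b)) = 2*B*(b + (1141 + B)/(239 + b)))
1/(9549906 + S(-1014, -1820)) = 1/(9549906 + 2*(-1014)*(1141 - 1014 + (-1820)² + 239*(-1820))/(239 - 1820)) = 1/(9549906 + 2*(-1014)*(1141 - 1014 + 3312400 - 434980)/(-1581)) = 1/(9549906 + 2*(-1014)*(-1/1581)*2877547) = 1/(9549906 + 1945221772/527) = 1/(6978022234/527) = 527/6978022234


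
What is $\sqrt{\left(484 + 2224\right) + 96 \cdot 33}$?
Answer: $2 \sqrt{1469} \approx 76.655$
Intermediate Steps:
$\sqrt{\left(484 + 2224\right) + 96 \cdot 33} = \sqrt{2708 + 3168} = \sqrt{5876} = 2 \sqrt{1469}$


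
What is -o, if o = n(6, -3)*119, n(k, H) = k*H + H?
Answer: 2499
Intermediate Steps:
n(k, H) = H + H*k (n(k, H) = H*k + H = H + H*k)
o = -2499 (o = -3*(1 + 6)*119 = -3*7*119 = -21*119 = -2499)
-o = -1*(-2499) = 2499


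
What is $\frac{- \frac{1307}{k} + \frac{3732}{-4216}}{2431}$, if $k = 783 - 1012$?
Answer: $\frac{105811}{53341886} \approx 0.0019836$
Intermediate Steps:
$k = -229$ ($k = 783 - 1012 = -229$)
$\frac{- \frac{1307}{k} + \frac{3732}{-4216}}{2431} = \frac{- \frac{1307}{-229} + \frac{3732}{-4216}}{2431} = \left(\left(-1307\right) \left(- \frac{1}{229}\right) + 3732 \left(- \frac{1}{4216}\right)\right) \frac{1}{2431} = \left(\frac{1307}{229} - \frac{933}{1054}\right) \frac{1}{2431} = \frac{1163921}{241366} \cdot \frac{1}{2431} = \frac{105811}{53341886}$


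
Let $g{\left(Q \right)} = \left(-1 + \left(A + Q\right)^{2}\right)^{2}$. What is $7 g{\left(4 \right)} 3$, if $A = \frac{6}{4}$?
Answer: $\frac{287469}{16} \approx 17967.0$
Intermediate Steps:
$A = \frac{3}{2}$ ($A = 6 \cdot \frac{1}{4} = \frac{3}{2} \approx 1.5$)
$g{\left(Q \right)} = \left(-1 + \left(\frac{3}{2} + Q\right)^{2}\right)^{2}$
$7 g{\left(4 \right)} 3 = 7 \frac{\left(-4 + \left(3 + 2 \cdot 4\right)^{2}\right)^{2}}{16} \cdot 3 = 7 \frac{\left(-4 + \left(3 + 8\right)^{2}\right)^{2}}{16} \cdot 3 = 7 \frac{\left(-4 + 11^{2}\right)^{2}}{16} \cdot 3 = 7 \frac{\left(-4 + 121\right)^{2}}{16} \cdot 3 = 7 \frac{117^{2}}{16} \cdot 3 = 7 \cdot \frac{1}{16} \cdot 13689 \cdot 3 = 7 \cdot \frac{13689}{16} \cdot 3 = \frac{95823}{16} \cdot 3 = \frac{287469}{16}$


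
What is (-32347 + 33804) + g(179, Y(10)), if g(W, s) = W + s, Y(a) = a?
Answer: 1646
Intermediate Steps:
(-32347 + 33804) + g(179, Y(10)) = (-32347 + 33804) + (179 + 10) = 1457 + 189 = 1646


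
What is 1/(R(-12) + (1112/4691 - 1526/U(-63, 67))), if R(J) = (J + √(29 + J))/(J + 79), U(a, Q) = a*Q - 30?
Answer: 62641470860358/25547458179259 - 2242512552267*√17/25547458179259 ≈ 2.0900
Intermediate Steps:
U(a, Q) = -30 + Q*a (U(a, Q) = Q*a - 30 = -30 + Q*a)
R(J) = (J + √(29 + J))/(79 + J)
1/(R(-12) + (1112/4691 - 1526/U(-63, 67))) = 1/((-12 + √(29 - 12))/(79 - 12) + (1112/4691 - 1526/(-30 + 67*(-63)))) = 1/((-12 + √17)/67 + (1112*(1/4691) - 1526/(-30 - 4221))) = 1/((-12 + √17)/67 + (1112/4691 - 1526/(-4251))) = 1/((-12/67 + √17/67) + (1112/4691 - 1526*(-1/4251))) = 1/((-12/67 + √17/67) + (1112/4691 + 14/39)) = 1/((-12/67 + √17/67) + 109042/182949) = 1/(5110426/12257583 + √17/67)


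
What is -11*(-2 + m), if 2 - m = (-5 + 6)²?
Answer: 11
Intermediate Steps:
m = 1 (m = 2 - (-5 + 6)² = 2 - 1*1² = 2 - 1*1 = 2 - 1 = 1)
-11*(-2 + m) = -11*(-2 + 1) = -11*(-1) = 11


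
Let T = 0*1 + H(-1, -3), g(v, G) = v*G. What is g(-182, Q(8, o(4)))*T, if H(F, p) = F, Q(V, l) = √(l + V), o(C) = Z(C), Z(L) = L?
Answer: 364*√3 ≈ 630.47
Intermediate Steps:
o(C) = C
Q(V, l) = √(V + l)
g(v, G) = G*v
T = -1 (T = 0*1 - 1 = 0 - 1 = -1)
g(-182, Q(8, o(4)))*T = (√(8 + 4)*(-182))*(-1) = (√12*(-182))*(-1) = ((2*√3)*(-182))*(-1) = -364*√3*(-1) = 364*√3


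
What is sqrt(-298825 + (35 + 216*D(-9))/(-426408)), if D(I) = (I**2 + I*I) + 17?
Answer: I*sqrt(13583377074091998)/213204 ≈ 546.65*I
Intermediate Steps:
D(I) = 17 + 2*I**2 (D(I) = (I**2 + I**2) + 17 = 2*I**2 + 17 = 17 + 2*I**2)
sqrt(-298825 + (35 + 216*D(-9))/(-426408)) = sqrt(-298825 + (35 + 216*(17 + 2*(-9)**2))/(-426408)) = sqrt(-298825 + (35 + 216*(17 + 2*81))*(-1/426408)) = sqrt(-298825 + (35 + 216*(17 + 162))*(-1/426408)) = sqrt(-298825 + (35 + 216*179)*(-1/426408)) = sqrt(-298825 + (35 + 38664)*(-1/426408)) = sqrt(-298825 + 38699*(-1/426408)) = sqrt(-298825 - 38699/426408) = sqrt(-127421409299/426408) = I*sqrt(13583377074091998)/213204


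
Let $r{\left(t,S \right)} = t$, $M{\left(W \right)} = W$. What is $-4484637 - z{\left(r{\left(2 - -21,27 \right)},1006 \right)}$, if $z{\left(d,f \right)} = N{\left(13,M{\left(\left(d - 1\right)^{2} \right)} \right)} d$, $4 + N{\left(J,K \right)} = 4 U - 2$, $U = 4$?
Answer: $-4484867$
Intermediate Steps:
$N{\left(J,K \right)} = 10$ ($N{\left(J,K \right)} = -4 + \left(4 \cdot 4 - 2\right) = -4 + \left(16 - 2\right) = -4 + 14 = 10$)
$z{\left(d,f \right)} = 10 d$
$-4484637 - z{\left(r{\left(2 - -21,27 \right)},1006 \right)} = -4484637 - 10 \left(2 - -21\right) = -4484637 - 10 \left(2 + 21\right) = -4484637 - 10 \cdot 23 = -4484637 - 230 = -4484867$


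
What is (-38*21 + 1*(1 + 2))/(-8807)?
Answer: 795/8807 ≈ 0.090269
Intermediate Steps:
(-38*21 + 1*(1 + 2))/(-8807) = (-798 + 1*3)*(-1/8807) = (-798 + 3)*(-1/8807) = -795*(-1/8807) = 795/8807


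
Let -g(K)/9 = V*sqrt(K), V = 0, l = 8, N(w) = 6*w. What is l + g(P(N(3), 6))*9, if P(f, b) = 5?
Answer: 8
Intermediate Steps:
g(K) = 0 (g(K) = -0*sqrt(K) = -9*0 = 0)
l + g(P(N(3), 6))*9 = 8 + 0*9 = 8 + 0 = 8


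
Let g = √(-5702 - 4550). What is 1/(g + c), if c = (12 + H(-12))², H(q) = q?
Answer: -I*√2563/5126 ≈ -0.0098763*I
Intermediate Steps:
g = 2*I*√2563 (g = √(-10252) = 2*I*√2563 ≈ 101.25*I)
c = 0 (c = (12 - 12)² = 0² = 0)
1/(g + c) = 1/(2*I*√2563 + 0) = 1/(2*I*√2563) = -I*√2563/5126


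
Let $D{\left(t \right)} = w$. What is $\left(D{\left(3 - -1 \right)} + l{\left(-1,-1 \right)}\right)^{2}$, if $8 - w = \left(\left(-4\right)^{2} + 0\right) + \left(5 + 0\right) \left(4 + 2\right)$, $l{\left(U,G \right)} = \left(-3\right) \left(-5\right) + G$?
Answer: $576$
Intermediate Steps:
$l{\left(U,G \right)} = 15 + G$
$w = -38$ ($w = 8 - \left(\left(\left(-4\right)^{2} + 0\right) + \left(5 + 0\right) \left(4 + 2\right)\right) = 8 - \left(\left(16 + 0\right) + 5 \cdot 6\right) = 8 - \left(16 + 30\right) = 8 - 46 = -38$)
$D{\left(t \right)} = -38$
$\left(D{\left(3 - -1 \right)} + l{\left(-1,-1 \right)}\right)^{2} = \left(-38 + \left(15 - 1\right)\right)^{2} = \left(-38 + 14\right)^{2} = \left(-24\right)^{2} = 576$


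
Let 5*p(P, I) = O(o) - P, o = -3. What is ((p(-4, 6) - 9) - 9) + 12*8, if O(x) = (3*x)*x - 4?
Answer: 417/5 ≈ 83.400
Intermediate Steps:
O(x) = -4 + 3*x² (O(x) = 3*x² - 4 = -4 + 3*x²)
p(P, I) = 23/5 - P/5 (p(P, I) = ((-4 + 3*(-3)²) - P)/5 = ((-4 + 3*9) - P)/5 = ((-4 + 27) - P)/5 = (23 - P)/5 = 23/5 - P/5)
((p(-4, 6) - 9) - 9) + 12*8 = (((23/5 - ⅕*(-4)) - 9) - 9) + 12*8 = (((23/5 + ⅘) - 9) - 9) + 96 = ((27/5 - 9) - 9) + 96 = (-18/5 - 9) + 96 = -63/5 + 96 = 417/5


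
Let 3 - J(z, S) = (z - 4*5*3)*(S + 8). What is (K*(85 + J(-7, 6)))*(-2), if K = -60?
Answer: 123120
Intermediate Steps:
J(z, S) = 3 - (-60 + z)*(8 + S) (J(z, S) = 3 - (z - 4*5*3)*(S + 8) = 3 - (z - 20*3)*(8 + S) = 3 - (z - 60)*(8 + S) = 3 - (-60 + z)*(8 + S))
(K*(85 + J(-7, 6)))*(-2) = -60*(85 + (483 - 8*(-7) + 60*6 - 1*6*(-7)))*(-2) = -60*(85 + (483 + 56 + 360 + 42))*(-2) = -60*(85 + 941)*(-2) = -60*1026*(-2) = -61560*(-2) = 123120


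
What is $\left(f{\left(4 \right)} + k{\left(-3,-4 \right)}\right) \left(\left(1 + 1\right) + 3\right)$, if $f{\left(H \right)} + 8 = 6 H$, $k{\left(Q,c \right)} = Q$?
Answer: $65$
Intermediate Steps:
$f{\left(H \right)} = -8 + 6 H$
$\left(f{\left(4 \right)} + k{\left(-3,-4 \right)}\right) \left(\left(1 + 1\right) + 3\right) = \left(\left(-8 + 6 \cdot 4\right) - 3\right) \left(\left(1 + 1\right) + 3\right) = \left(\left(-8 + 24\right) - 3\right) \left(2 + 3\right) = \left(16 - 3\right) 5 = 13 \cdot 5 = 65$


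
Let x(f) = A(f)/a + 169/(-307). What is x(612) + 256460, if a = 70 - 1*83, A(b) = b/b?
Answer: 1023529356/3991 ≈ 2.5646e+5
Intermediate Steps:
A(b) = 1
a = -13 (a = 70 - 83 = -13)
x(f) = -2504/3991 (x(f) = 1/(-13) + 169/(-307) = 1*(-1/13) + 169*(-1/307) = -1/13 - 169/307 = -2504/3991)
x(612) + 256460 = -2504/3991 + 256460 = 1023529356/3991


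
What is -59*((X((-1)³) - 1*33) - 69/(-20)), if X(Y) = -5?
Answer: 40769/20 ≈ 2038.4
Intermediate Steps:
-59*((X((-1)³) - 1*33) - 69/(-20)) = -59*((-5 - 1*33) - 69/(-20)) = -59*((-5 - 33) - 69*(-1/20)) = -59*(-38 + 69/20) = -59*(-691/20) = 40769/20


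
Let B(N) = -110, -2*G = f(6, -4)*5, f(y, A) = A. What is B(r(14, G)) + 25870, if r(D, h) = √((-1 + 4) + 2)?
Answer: 25760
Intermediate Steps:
G = 10 (G = -(-2)*5 = -½*(-20) = 10)
r(D, h) = √5 (r(D, h) = √(3 + 2) = √5)
B(r(14, G)) + 25870 = -110 + 25870 = 25760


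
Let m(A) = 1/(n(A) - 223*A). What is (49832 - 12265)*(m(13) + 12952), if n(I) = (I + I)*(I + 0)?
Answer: 1246100057257/2561 ≈ 4.8657e+8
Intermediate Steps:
n(I) = 2*I² (n(I) = (2*I)*I = 2*I²)
m(A) = 1/(-223*A + 2*A²) (m(A) = 1/(2*A² - 223*A) = 1/(-223*A + 2*A²))
(49832 - 12265)*(m(13) + 12952) = (49832 - 12265)*(1/(13*(-223 + 2*13)) + 12952) = 37567*(1/(13*(-223 + 26)) + 12952) = 37567*((1/13)/(-197) + 12952) = 37567*((1/13)*(-1/197) + 12952) = 37567*(-1/2561 + 12952) = 37567*(33170071/2561) = 1246100057257/2561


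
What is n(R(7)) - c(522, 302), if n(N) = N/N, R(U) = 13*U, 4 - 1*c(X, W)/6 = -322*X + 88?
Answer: -1007999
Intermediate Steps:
c(X, W) = -504 + 1932*X (c(X, W) = 24 - 6*(-322*X + 88) = 24 - 6*(88 - 322*X) = 24 + (-528 + 1932*X) = -504 + 1932*X)
n(N) = 1
n(R(7)) - c(522, 302) = 1 - (-504 + 1932*522) = 1 - (-504 + 1008504) = 1 - 1*1008000 = 1 - 1008000 = -1007999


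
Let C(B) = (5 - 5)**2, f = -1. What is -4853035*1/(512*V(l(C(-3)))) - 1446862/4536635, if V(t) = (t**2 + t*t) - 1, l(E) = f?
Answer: -22017189230569/2322757120 ≈ -9478.9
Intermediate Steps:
C(B) = 0 (C(B) = 0**2 = 0)
l(E) = -1
V(t) = -1 + 2*t**2 (V(t) = (t**2 + t**2) - 1 = 2*t**2 - 1 = -1 + 2*t**2)
-4853035*1/(512*V(l(C(-3)))) - 1446862/4536635 = -4853035*1/(512*(-1 + 2*(-1)**2)) - 1446862/4536635 = -4853035*1/(512*(-1 + 2*1)) - 1446862*1/4536635 = -4853035*1/(512*(-1 + 2)) - 1446862/4536635 = -4853035/((1*16)*32) - 1446862/4536635 = -4853035/(16*32) - 1446862/4536635 = -4853035/512 - 1446862/4536635 = -22017189230569/2322757120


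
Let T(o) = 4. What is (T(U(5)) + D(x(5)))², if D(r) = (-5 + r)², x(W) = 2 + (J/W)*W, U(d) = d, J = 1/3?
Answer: 10000/81 ≈ 123.46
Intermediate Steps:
J = ⅓ (J = 1*(⅓) = ⅓ ≈ 0.33333)
x(W) = 7/3 (x(W) = 2 + (1/(3*W))*W = 2 + ⅓ = 7/3)
(T(U(5)) + D(x(5)))² = (4 + (-5 + 7/3)²)² = (4 + (-8/3)²)² = (4 + 64/9)² = (100/9)² = 10000/81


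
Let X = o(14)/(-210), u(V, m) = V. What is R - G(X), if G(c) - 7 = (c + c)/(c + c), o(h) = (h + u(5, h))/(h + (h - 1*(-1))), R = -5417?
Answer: -5425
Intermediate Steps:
o(h) = (5 + h)/(1 + 2*h) (o(h) = (h + 5)/(h + (h - 1*(-1))) = (5 + h)/(h + (h + 1)) = (5 + h)/(h + (1 + h)) = (5 + h)/(1 + 2*h))
X = -19/6090 (X = ((5 + 14)/(1 + 2*14))/(-210) = (19/(1 + 28))*(-1/210) = (19/29)*(-1/210) = -19/6090 ≈ -0.0031199)
G(c) = 8 (G(c) = 7 + (c + c)/(c + c) = 7 + (2*c)/((2*c)) = 7 + (2*c)*(1/(2*c)) = 7 + 1 = 8)
R - G(X) = -5417 - 1*8 = -5417 - 8 = -5425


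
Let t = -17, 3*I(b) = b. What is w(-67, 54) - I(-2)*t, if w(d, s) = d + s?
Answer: -73/3 ≈ -24.333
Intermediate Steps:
I(b) = b/3
w(-67, 54) - I(-2)*t = (-67 + 54) - (⅓)*(-2)*(-17) = -13 - (-2)*(-17)/3 = -13 - 1*34/3 = -13 - 34/3 = -73/3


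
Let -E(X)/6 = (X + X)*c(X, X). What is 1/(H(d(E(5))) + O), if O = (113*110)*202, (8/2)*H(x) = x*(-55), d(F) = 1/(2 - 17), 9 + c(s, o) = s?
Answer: 12/30130331 ≈ 3.9827e-7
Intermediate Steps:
c(s, o) = -9 + s
E(X) = -12*X*(-9 + X) (E(X) = -6*(X + X)*(-9 + X) = -6*2*X*(-9 + X) = -12*X*(-9 + X))
d(F) = -1/15 (d(F) = 1/(-15) = -1/15)
H(x) = -55*x/4 (H(x) = (x*(-55))/4 = (-55*x)/4 = -55*x/4)
O = 2510860 (O = 12430*202 = 2510860)
1/(H(d(E(5))) + O) = 1/(-55/4*(-1/15) + 2510860) = 1/(11/12 + 2510860) = 1/(30130331/12) = 12/30130331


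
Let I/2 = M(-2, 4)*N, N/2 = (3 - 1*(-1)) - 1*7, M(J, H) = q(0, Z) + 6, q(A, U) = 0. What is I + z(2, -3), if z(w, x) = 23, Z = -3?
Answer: -49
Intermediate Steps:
M(J, H) = 6 (M(J, H) = 0 + 6 = 6)
N = -6 (N = 2*((3 - 1*(-1)) - 1*7) = 2*((3 + 1) - 7) = 2*(4 - 7) = 2*(-3) = -6)
I = -72 (I = 2*(6*(-6)) = 2*(-36) = -72)
I + z(2, -3) = -72 + 23 = -49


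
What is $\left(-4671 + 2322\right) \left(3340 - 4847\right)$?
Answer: $3539943$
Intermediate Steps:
$\left(-4671 + 2322\right) \left(3340 - 4847\right) = \left(-2349\right) \left(-1507\right) = 3539943$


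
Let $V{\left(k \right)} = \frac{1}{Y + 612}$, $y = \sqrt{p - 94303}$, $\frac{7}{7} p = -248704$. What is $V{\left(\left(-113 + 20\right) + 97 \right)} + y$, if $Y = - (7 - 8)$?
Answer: $\frac{1}{613} + i \sqrt{343007} \approx 0.0016313 + 585.67 i$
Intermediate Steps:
$p = -248704$
$y = i \sqrt{343007}$ ($y = \sqrt{-248704 - 94303} = \sqrt{-343007} = i \sqrt{343007} \approx 585.67 i$)
$Y = 1$ ($Y = \left(-1\right) \left(-1\right) = 1$)
$V{\left(k \right)} = \frac{1}{613}$ ($V{\left(k \right)} = \frac{1}{1 + 612} = \frac{1}{613}$)
$V{\left(\left(-113 + 20\right) + 97 \right)} + y = \frac{1}{613} + i \sqrt{343007}$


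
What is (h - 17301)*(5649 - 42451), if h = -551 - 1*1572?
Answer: 714842048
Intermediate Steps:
h = -2123 (h = -551 - 1572 = -2123)
(h - 17301)*(5649 - 42451) = (-2123 - 17301)*(5649 - 42451) = -19424*(-36802) = 714842048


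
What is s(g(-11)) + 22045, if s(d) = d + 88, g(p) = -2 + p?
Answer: 22120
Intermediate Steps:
s(d) = 88 + d
s(g(-11)) + 22045 = (88 + (-2 - 11)) + 22045 = (88 - 13) + 22045 = 75 + 22045 = 22120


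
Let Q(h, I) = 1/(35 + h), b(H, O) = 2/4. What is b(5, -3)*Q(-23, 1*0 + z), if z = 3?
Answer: 1/24 ≈ 0.041667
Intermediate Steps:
b(H, O) = ½ (b(H, O) = 2*(¼) = ½)
b(5, -3)*Q(-23, 1*0 + z) = 1/(2*(35 - 23)) = (½)/12 = (½)*(1/12) = 1/24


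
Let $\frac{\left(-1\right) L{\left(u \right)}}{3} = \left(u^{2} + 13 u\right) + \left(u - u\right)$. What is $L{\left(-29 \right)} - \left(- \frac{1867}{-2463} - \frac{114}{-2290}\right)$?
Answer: $- \frac{3927906026}{2820135} \approx -1392.8$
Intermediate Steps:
$L{\left(u \right)} = - 39 u - 3 u^{2}$ ($L{\left(u \right)} = - 3 \left(\left(u^{2} + 13 u\right) + \left(u - u\right)\right) = - 3 \left(\left(u^{2} + 13 u\right) + 0\right) = - 3 \left(u^{2} + 13 u\right) = - 39 u - 3 u^{2}$)
$L{\left(-29 \right)} - \left(- \frac{1867}{-2463} - \frac{114}{-2290}\right) = \left(-3\right) \left(-29\right) \left(13 - 29\right) - \left(- \frac{1867}{-2463} - \frac{114}{-2290}\right) = \left(-3\right) \left(-29\right) \left(-16\right) - \left(\left(-1867\right) \left(- \frac{1}{2463}\right) - - \frac{57}{1145}\right) = -1392 - \left(\frac{1867}{2463} + \frac{57}{1145}\right) = -1392 - \frac{2278106}{2820135} = - \frac{3927906026}{2820135}$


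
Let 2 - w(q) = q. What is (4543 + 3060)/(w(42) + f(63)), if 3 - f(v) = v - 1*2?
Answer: -7603/98 ≈ -77.582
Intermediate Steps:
f(v) = 5 - v (f(v) = 3 - (v - 1*2) = 3 - (v - 2) = 3 - (-2 + v) = 3 + (2 - v) = 5 - v)
w(q) = 2 - q
(4543 + 3060)/(w(42) + f(63)) = (4543 + 3060)/((2 - 1*42) + (5 - 1*63)) = 7603/((2 - 42) + (5 - 63)) = 7603/(-40 - 58) = 7603/(-98) = 7603*(-1/98) = -7603/98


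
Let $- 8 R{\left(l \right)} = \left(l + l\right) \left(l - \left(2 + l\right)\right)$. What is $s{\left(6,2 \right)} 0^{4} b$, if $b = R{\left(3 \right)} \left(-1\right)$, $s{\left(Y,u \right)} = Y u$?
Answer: $0$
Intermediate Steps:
$R{\left(l \right)} = \frac{l}{2}$ ($R{\left(l \right)} = - \frac{\left(l + l\right) \left(l - \left(2 + l\right)\right)}{8} = - \frac{2 l \left(-2\right)}{8} = - \frac{\left(-4\right) l}{8} = \frac{l}{2}$)
$b = - \frac{3}{2}$ ($b = \frac{1}{2} \cdot 3 \left(-1\right) = \frac{3}{2} \left(-1\right) = - \frac{3}{2} \approx -1.5$)
$s{\left(6,2 \right)} 0^{4} b = 6 \cdot 2 \cdot 0^{4} \left(- \frac{3}{2}\right) = 12 \cdot 0 \left(- \frac{3}{2}\right) = 0 \left(- \frac{3}{2}\right) = 0$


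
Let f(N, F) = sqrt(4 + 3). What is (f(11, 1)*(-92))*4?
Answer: -368*sqrt(7) ≈ -973.64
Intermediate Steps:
f(N, F) = sqrt(7)
(f(11, 1)*(-92))*4 = (sqrt(7)*(-92))*4 = -92*sqrt(7)*4 = -368*sqrt(7)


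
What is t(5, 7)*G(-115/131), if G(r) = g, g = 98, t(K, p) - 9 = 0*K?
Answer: 882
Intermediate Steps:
t(K, p) = 9 (t(K, p) = 9 + 0*K = 9 + 0 = 9)
G(r) = 98
t(5, 7)*G(-115/131) = 9*98 = 882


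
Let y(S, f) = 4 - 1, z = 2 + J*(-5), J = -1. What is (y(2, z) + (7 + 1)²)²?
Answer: 4489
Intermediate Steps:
z = 7 (z = 2 - 1*(-5) = 2 + 5 = 7)
y(S, f) = 3
(y(2, z) + (7 + 1)²)² = (3 + (7 + 1)²)² = (3 + 8²)² = (3 + 64)² = 67² = 4489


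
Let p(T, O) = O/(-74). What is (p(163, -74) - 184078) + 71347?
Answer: -112730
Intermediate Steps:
p(T, O) = -O/74 (p(T, O) = O*(-1/74) = -O/74)
(p(163, -74) - 184078) + 71347 = (-1/74*(-74) - 184078) + 71347 = (1 - 184078) + 71347 = -184077 + 71347 = -112730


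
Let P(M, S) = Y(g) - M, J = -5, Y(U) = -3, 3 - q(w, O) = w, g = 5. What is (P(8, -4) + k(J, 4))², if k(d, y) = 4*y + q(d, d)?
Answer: 169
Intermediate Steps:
q(w, O) = 3 - w
k(d, y) = 3 - d + 4*y (k(d, y) = 4*y + (3 - d) = 3 - d + 4*y)
P(M, S) = -3 - M
(P(8, -4) + k(J, 4))² = ((-3 - 1*8) + (3 - 1*(-5) + 4*4))² = ((-3 - 8) + (3 + 5 + 16))² = (-11 + 24)² = 13² = 169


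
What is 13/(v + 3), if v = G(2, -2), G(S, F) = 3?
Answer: 13/6 ≈ 2.1667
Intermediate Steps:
v = 3
13/(v + 3) = 13/(3 + 3) = 13/6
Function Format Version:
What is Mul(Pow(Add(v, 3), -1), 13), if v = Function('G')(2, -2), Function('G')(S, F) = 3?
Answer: Rational(13, 6) ≈ 2.1667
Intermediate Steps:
v = 3
Mul(Pow(Add(v, 3), -1), 13) = Mul(Pow(Add(3, 3), -1), 13) = Mul(Pow(6, -1), 13) = Mul(Rational(1, 6), 13) = Rational(13, 6)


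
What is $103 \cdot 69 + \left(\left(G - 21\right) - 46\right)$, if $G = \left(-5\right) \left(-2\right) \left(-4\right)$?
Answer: $7000$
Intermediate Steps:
$G = -40$ ($G = 10 \left(-4\right) = -40$)
$103 \cdot 69 + \left(\left(G - 21\right) - 46\right) = 103 \cdot 69 - 107 = 7107 - 107 = 7000$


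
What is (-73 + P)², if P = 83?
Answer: 100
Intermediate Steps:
(-73 + P)² = (-73 + 83)² = 10² = 100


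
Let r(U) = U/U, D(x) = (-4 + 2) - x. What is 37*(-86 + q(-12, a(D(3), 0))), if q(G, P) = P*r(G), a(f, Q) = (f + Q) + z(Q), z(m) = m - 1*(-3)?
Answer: -3256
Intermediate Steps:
z(m) = 3 + m (z(m) = m + 3 = 3 + m)
D(x) = -2 - x
r(U) = 1
a(f, Q) = 3 + f + 2*Q (a(f, Q) = (f + Q) + (3 + Q) = (Q + f) + (3 + Q) = 3 + f + 2*Q)
q(G, P) = P (q(G, P) = P*1 = P)
37*(-86 + q(-12, a(D(3), 0))) = 37*(-86 + (3 + (-2 - 1*3) + 2*0)) = 37*(-86 + (3 + (-2 - 3) + 0)) = 37*(-86 + (3 - 5 + 0)) = 37*(-86 - 2) = 37*(-88) = -3256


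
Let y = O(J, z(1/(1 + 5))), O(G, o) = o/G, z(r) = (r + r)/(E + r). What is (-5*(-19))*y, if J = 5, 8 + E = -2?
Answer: -38/59 ≈ -0.64407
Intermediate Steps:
E = -10 (E = -8 - 2 = -10)
z(r) = 2*r/(-10 + r) (z(r) = (r + r)/(-10 + r) = (2*r)/(-10 + r) = 2*r/(-10 + r))
y = -2/295 (y = (2/((1 + 5)*(-10 + 1/(1 + 5))))/5 = (2/(6*(-10 + 1/6)))*(⅕) = (2*(⅙)/(-10 + ⅙))*(⅕) = (2*(⅙)/(-59/6))*(⅕) = (2*(⅙)*(-6/59))*(⅕) = -2/59*⅕ = -2/295 ≈ -0.0067797)
(-5*(-19))*y = -5*(-19)*(-2/295) = 95*(-2/295) = -38/59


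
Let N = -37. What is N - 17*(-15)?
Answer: 218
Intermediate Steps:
N - 17*(-15) = -37 - 17*(-15) = -37 + 255 = 218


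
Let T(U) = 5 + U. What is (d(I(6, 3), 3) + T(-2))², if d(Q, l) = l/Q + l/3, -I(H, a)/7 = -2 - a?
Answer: 20449/1225 ≈ 16.693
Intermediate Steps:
I(H, a) = 14 + 7*a (I(H, a) = -7*(-2 - a) = 14 + 7*a)
d(Q, l) = l/3 + l/Q (d(Q, l) = l/Q + l*(⅓) = l/Q + l/3 = l/3 + l/Q)
(d(I(6, 3), 3) + T(-2))² = (((⅓)*3 + 3/(14 + 7*3)) + (5 - 2))² = ((1 + 3/(14 + 21)) + 3)² = ((1 + 3/35) + 3)² = (38/35 + 3)² = (143/35)² = 20449/1225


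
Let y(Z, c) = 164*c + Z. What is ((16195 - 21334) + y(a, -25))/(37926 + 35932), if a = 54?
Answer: -9185/73858 ≈ -0.12436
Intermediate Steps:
y(Z, c) = Z + 164*c
((16195 - 21334) + y(a, -25))/(37926 + 35932) = ((16195 - 21334) + (54 + 164*(-25)))/(37926 + 35932) = (-5139 + (54 - 4100))/73858 = (-5139 - 4046)*(1/73858) = -9185*1/73858 = -9185/73858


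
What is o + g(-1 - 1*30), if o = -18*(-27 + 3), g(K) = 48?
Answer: 480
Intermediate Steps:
o = 432 (o = -18*(-24) = 432)
o + g(-1 - 1*30) = 432 + 48 = 480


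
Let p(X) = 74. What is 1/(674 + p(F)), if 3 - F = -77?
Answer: 1/748 ≈ 0.0013369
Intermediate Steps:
F = 80 (F = 3 - 1*(-77) = 3 + 77 = 80)
1/(674 + p(F)) = 1/(674 + 74) = 1/748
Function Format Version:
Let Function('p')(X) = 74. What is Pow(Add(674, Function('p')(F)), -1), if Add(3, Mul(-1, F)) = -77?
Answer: Rational(1, 748) ≈ 0.0013369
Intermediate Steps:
F = 80 (F = Add(3, Mul(-1, -77)) = Add(3, 77) = 80)
Pow(Add(674, Function('p')(F)), -1) = Pow(Add(674, 74), -1) = Pow(748, -1) = Rational(1, 748)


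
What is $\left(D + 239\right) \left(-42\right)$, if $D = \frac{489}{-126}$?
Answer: $-9875$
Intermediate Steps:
$D = - \frac{163}{42}$ ($D = 489 \left(- \frac{1}{126}\right) = - \frac{163}{42} \approx -3.881$)
$\left(D + 239\right) \left(-42\right) = \left(- \frac{163}{42} + 239\right) \left(-42\right) = \frac{9875}{42} \left(-42\right) = -9875$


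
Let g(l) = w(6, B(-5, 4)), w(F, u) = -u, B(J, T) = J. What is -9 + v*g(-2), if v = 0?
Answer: -9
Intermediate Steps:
g(l) = 5 (g(l) = -1*(-5) = 5)
-9 + v*g(-2) = -9 + 0*5 = -9 + 0 = -9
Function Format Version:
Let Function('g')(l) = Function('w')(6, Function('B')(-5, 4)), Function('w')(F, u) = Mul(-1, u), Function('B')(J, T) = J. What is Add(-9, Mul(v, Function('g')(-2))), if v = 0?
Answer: -9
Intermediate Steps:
Function('g')(l) = 5 (Function('g')(l) = Mul(-1, -5) = 5)
Add(-9, Mul(v, Function('g')(-2))) = Add(-9, Mul(0, 5)) = Add(-9, 0) = -9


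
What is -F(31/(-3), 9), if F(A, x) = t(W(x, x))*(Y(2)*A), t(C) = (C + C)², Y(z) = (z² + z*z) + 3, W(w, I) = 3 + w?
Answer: 65472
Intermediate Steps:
Y(z) = 3 + 2*z² (Y(z) = (z² + z²) + 3 = 2*z² + 3 = 3 + 2*z²)
t(C) = 4*C² (t(C) = (2*C)² = 4*C²)
F(A, x) = 44*A*(3 + x)² (F(A, x) = (4*(3 + x)²)*((3 + 2*2²)*A) = (4*(3 + x)²)*((3 + 2*4)*A) = (4*(3 + x)²)*((3 + 8)*A) = (4*(3 + x)²)*(11*A) = 44*A*(3 + x)²)
-F(31/(-3), 9) = -44*31/(-3)*(3 + 9)² = -44*31*(-⅓)*12² = -44*(-31)*144/3 = -1*(-65472) = 65472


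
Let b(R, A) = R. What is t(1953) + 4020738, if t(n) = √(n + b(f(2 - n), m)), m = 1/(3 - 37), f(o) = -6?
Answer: 4020738 + √1947 ≈ 4.0208e+6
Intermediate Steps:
m = -1/34 (m = 1/(-34) = -1/34 ≈ -0.029412)
t(n) = √(-6 + n) (t(n) = √(n - 6) = √(-6 + n))
t(1953) + 4020738 = √(-6 + 1953) + 4020738 = √1947 + 4020738 = 4020738 + √1947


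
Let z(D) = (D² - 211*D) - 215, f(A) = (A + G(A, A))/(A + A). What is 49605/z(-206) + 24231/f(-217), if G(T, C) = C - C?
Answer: 4152612999/85687 ≈ 48463.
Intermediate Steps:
G(T, C) = 0
f(A) = ½ (f(A) = (A + 0)/(A + A) = A/((2*A)) = A*(1/(2*A)) = ½)
z(D) = -215 + D² - 211*D
49605/z(-206) + 24231/f(-217) = 49605/(-215 + (-206)² - 211*(-206)) + 24231/(½) = 49605/(-215 + 42436 + 43466) + 24231*2 = 49605/85687 + 48462 = 4152612999/85687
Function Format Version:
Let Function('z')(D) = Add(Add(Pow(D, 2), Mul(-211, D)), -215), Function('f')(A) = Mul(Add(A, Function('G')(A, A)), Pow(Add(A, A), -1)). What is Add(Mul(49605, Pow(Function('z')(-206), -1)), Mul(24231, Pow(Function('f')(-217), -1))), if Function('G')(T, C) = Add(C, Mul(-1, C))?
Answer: Rational(4152612999, 85687) ≈ 48463.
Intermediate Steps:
Function('G')(T, C) = 0
Function('f')(A) = Rational(1, 2) (Function('f')(A) = Mul(Add(A, 0), Pow(Add(A, A), -1)) = Mul(A, Pow(Mul(2, A), -1)) = Mul(A, Mul(Rational(1, 2), Pow(A, -1))) = Rational(1, 2))
Function('z')(D) = Add(-215, Pow(D, 2), Mul(-211, D))
Add(Mul(49605, Pow(Function('z')(-206), -1)), Mul(24231, Pow(Function('f')(-217), -1))) = Add(Mul(49605, Pow(Add(-215, Pow(-206, 2), Mul(-211, -206)), -1)), Mul(24231, Pow(Rational(1, 2), -1))) = Add(Mul(49605, Pow(Add(-215, 42436, 43466), -1)), Mul(24231, 2)) = Add(Mul(49605, Pow(85687, -1)), 48462) = Add(Mul(49605, Rational(1, 85687)), 48462) = Add(Rational(49605, 85687), 48462) = Rational(4152612999, 85687)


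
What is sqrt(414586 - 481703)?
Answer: I*sqrt(67117) ≈ 259.07*I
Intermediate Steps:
sqrt(414586 - 481703) = sqrt(-67117) = I*sqrt(67117)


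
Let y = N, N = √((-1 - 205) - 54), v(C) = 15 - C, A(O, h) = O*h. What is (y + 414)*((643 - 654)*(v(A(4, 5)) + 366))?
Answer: -1643994 - 7942*I*√65 ≈ -1.644e+6 - 64030.0*I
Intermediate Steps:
N = 2*I*√65 (N = √(-206 - 54) = √(-260) = 2*I*√65 ≈ 16.125*I)
y = 2*I*√65 ≈ 16.125*I
(y + 414)*((643 - 654)*(v(A(4, 5)) + 366)) = (2*I*√65 + 414)*((643 - 654)*((15 - 4*5) + 366)) = (414 + 2*I*√65)*(-11*((15 - 1*20) + 366)) = (414 + 2*I*√65)*(-11*((15 - 20) + 366)) = (414 + 2*I*√65)*(-11*(-5 + 366)) = (414 + 2*I*√65)*(-11*361) = (414 + 2*I*√65)*(-3971) = -1643994 - 7942*I*√65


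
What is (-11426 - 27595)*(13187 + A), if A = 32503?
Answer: -1782869490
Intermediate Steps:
(-11426 - 27595)*(13187 + A) = (-11426 - 27595)*(13187 + 32503) = -39021*45690 = -1782869490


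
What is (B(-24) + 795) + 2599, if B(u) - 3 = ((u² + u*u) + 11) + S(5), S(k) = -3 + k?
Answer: 4562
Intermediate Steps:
B(u) = 16 + 2*u² (B(u) = 3 + (((u² + u*u) + 11) + (-3 + 5)) = 3 + (((u² + u²) + 11) + 2) = 3 + ((2*u² + 11) + 2) = 3 + ((11 + 2*u²) + 2) = 3 + (13 + 2*u²) = 16 + 2*u²)
(B(-24) + 795) + 2599 = ((16 + 2*(-24)²) + 795) + 2599 = ((16 + 2*576) + 795) + 2599 = ((16 + 1152) + 795) + 2599 = (1168 + 795) + 2599 = 1963 + 2599 = 4562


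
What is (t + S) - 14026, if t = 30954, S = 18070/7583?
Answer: 128383094/7583 ≈ 16930.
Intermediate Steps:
S = 18070/7583 (S = 18070*(1/7583) = 18070/7583 ≈ 2.3830)
(t + S) - 14026 = (30954 + 18070/7583) - 14026 = 234742252/7583 - 14026 = 128383094/7583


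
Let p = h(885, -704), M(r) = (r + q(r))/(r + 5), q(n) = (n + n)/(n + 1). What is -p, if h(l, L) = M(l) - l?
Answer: 34853601/39427 ≈ 884.00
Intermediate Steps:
q(n) = 2*n/(1 + n) (q(n) = (2*n)/(1 + n) = 2*n/(1 + n))
M(r) = (r + 2*r/(1 + r))/(5 + r) (M(r) = (r + 2*r/(1 + r))/(r + 5) = (r + 2*r/(1 + r))/(5 + r))
h(l, L) = -l + l*(3 + l)/((1 + l)*(5 + l)) (h(l, L) = l*(3 + l)/((1 + l)*(5 + l)) - l = -l + l*(3 + l)/((1 + l)*(5 + l)))
p = -34853601/39427 (p = 885*(3 + 885 - (1 + 885)*(5 + 885))/((1 + 885)*(5 + 885)) = 885*(3 + 885 - 1*886*890)/(886*890) = 885*(1/886)*(1/890)*(3 + 885 - 788540) = 885*(1/886)*(1/890)*(-787652) = -34853601/39427 ≈ -884.00)
-p = -1*(-34853601/39427) = 34853601/39427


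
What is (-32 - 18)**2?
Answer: 2500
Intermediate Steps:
(-32 - 18)**2 = (-50)**2 = 2500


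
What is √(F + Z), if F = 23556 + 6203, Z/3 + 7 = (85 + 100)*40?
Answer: √51938 ≈ 227.90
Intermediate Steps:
Z = 22179 (Z = -21 + 3*((85 + 100)*40) = -21 + 3*(185*40) = -21 + 3*7400 = -21 + 22200 = 22179)
F = 29759
√(F + Z) = √(29759 + 22179) = √51938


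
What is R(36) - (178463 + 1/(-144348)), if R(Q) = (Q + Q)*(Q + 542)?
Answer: -19753590755/144348 ≈ -1.3685e+5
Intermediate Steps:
R(Q) = 2*Q*(542 + Q) (R(Q) = (2*Q)*(542 + Q) = 2*Q*(542 + Q))
R(36) - (178463 + 1/(-144348)) = 2*36*(542 + 36) - (178463 + 1/(-144348)) = 2*36*578 - (178463 - 1/144348) = 41616 - 1*25760777123/144348 = 41616 - 25760777123/144348 = -19753590755/144348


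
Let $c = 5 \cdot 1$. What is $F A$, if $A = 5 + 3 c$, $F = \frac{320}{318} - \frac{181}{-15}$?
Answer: $\frac{41572}{159} \approx 261.46$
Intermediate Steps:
$F = \frac{10393}{795}$ ($F = 320 \cdot \frac{1}{318} - - \frac{181}{15} = \frac{160}{159} + \frac{181}{15} = \frac{10393}{795} \approx 13.073$)
$c = 5$
$A = 20$ ($A = 5 + 3 \cdot 5 = 5 + 15 = 20$)
$F A = \frac{10393}{795} \cdot 20 = \frac{41572}{159}$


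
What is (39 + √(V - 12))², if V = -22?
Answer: (39 + I*√34)² ≈ 1487.0 + 454.81*I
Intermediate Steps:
(39 + √(V - 12))² = (39 + √(-22 - 12))² = (39 + √(-34))² = (39 + I*√34)²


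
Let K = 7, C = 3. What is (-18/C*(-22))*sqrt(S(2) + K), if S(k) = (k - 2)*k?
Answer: 132*sqrt(7) ≈ 349.24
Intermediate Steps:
S(k) = k*(-2 + k) (S(k) = (-2 + k)*k = k*(-2 + k))
(-18/C*(-22))*sqrt(S(2) + K) = (-18/3*(-22))*sqrt(2*(-2 + 2) + 7) = (-18*1/3*(-22))*sqrt(2*0 + 7) = (-6*(-22))*sqrt(0 + 7) = 132*sqrt(7)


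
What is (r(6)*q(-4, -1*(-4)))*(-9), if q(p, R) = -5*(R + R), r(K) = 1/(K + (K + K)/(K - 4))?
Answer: 30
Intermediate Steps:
r(K) = 1/(K + 2*K/(-4 + K)) (r(K) = 1/(K + (2*K)/(-4 + K)) = 1/(K + 2*K/(-4 + K)))
q(p, R) = -10*R
(r(6)*q(-4, -1*(-4)))*(-9) = (((-4 + 6)/(6*(-2 + 6)))*(-(-10)*(-4)))*(-9) = (((1/6)*2/4)*(-10*4))*(-9) = (((1/6)*(1/4)*2)*(-40))*(-9) = ((1/12)*(-40))*(-9) = -10/3*(-9) = 30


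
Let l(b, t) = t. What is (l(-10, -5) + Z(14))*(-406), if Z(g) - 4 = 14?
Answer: -5278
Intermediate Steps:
Z(g) = 18 (Z(g) = 4 + 14 = 18)
(l(-10, -5) + Z(14))*(-406) = (-5 + 18)*(-406) = 13*(-406) = -5278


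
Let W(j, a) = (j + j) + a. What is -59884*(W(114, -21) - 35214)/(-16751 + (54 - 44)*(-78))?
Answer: -2096359188/17531 ≈ -1.1958e+5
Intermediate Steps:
W(j, a) = a + 2*j (W(j, a) = 2*j + a = a + 2*j)
-59884*(W(114, -21) - 35214)/(-16751 + (54 - 44)*(-78)) = -59884*((-21 + 2*114) - 35214)/(-16751 + (54 - 44)*(-78)) = -59884*((-21 + 228) - 35214)/(-16751 + 10*(-78)) = -59884*(207 - 35214)/(-16751 - 780) = -59884/((-17531/(-35007))) = -59884/((-17531*(-1/35007))) = -59884/17531/35007 = -59884*35007/17531 = -2096359188/17531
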